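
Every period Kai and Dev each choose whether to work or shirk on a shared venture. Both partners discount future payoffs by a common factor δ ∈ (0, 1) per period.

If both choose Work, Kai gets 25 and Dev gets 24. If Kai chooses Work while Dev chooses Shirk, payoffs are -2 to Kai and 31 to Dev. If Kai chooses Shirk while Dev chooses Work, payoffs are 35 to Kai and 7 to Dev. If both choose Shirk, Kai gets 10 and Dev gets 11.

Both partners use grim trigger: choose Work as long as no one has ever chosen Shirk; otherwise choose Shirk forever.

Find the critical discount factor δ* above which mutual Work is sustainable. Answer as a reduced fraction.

Kai: cooperation gives 25 each period; deviation gives 35 once then 10 forever.
  25/(1−δ) ≥ 35 + 10δ/(1−δ) ⇒ δ ≥ 10/25 = 2/5.
Dev: cooperation gives 24 each period; deviation gives 31 once then 11 forever.
  δ ≥ 7/20.
Both must hold, so the binding constraint is Kai's: δ ≥ 2/5.

2/5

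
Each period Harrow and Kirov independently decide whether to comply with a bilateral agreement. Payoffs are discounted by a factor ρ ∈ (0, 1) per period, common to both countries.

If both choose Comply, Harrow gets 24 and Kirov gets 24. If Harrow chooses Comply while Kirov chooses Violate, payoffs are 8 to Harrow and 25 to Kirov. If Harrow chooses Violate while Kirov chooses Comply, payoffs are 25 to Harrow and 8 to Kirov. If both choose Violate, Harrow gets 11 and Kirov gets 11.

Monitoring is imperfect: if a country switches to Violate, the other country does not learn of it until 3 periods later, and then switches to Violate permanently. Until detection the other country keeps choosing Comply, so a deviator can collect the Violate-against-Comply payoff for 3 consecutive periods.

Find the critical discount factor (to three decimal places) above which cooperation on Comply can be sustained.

0.415

Deviating for the 3 undetected periods gains 25−24 = 1 per period over cooperation, then loses 24−11 = 13 per period forever once punishment starts.
Gain: 1(1 + ρ + … + ρ^2); loss: 13·ρ^3/(1−ρ).
No profitable deviation ⇔ 1(1−ρ^3) ≤ 13·ρ^3, i.e. ρ^3 ≥ 1/(1+13) = 1/14.
Hence ρ ≥ (1/14)^(1/3) ≈ 0.415.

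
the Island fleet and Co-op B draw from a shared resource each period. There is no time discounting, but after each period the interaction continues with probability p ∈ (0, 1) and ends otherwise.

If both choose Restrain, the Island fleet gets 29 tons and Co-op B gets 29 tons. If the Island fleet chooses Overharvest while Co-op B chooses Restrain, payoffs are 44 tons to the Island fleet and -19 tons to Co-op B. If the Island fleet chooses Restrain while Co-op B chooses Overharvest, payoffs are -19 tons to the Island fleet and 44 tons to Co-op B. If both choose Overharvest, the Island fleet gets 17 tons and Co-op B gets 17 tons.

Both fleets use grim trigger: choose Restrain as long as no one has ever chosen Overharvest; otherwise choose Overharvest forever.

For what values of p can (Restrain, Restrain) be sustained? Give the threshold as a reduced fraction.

5/9

Expected cooperation value is 29 + p·29 + p²·29 + … = 29/(1−p); deviation gives 44 + p·17/(1−p).
29 ≥ 44(1−p) + 17p ⇒ 27p ≥ 15 ⇒ p ≥ 15/27 = 5/9.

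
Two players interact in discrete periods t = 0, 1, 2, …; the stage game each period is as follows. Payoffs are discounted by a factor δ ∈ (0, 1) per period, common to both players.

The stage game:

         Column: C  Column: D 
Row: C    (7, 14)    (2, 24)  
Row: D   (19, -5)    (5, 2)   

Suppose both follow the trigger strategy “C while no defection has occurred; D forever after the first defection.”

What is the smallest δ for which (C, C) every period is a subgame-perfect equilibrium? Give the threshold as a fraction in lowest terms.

Row's threshold: (19−7)/(19−5) = 6/7.
Column's threshold: (24−14)/(24−2) = 5/11.
6/7 > 5/11, so Row binds and δ* = 6/7.

6/7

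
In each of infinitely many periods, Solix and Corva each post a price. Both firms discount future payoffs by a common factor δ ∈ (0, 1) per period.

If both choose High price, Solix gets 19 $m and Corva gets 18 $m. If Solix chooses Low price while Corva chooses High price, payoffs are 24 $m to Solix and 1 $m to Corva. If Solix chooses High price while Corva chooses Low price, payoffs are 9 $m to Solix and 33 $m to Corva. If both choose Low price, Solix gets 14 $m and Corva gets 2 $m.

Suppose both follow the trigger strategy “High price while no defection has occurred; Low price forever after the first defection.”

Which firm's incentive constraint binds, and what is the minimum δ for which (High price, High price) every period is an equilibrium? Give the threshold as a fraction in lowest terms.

Solix; δ ≥ 1/2

For Solix: deviation gain 24−19 = 5, per-period punishment loss 19−14 = 5. IC gives δ ≥ 5/10 = 1/2.
For Corva: gain 15, loss 16 per period, so δ ≥ 15/31.
The tighter constraint is Solix's, so cooperation needs δ ≥ 1/2.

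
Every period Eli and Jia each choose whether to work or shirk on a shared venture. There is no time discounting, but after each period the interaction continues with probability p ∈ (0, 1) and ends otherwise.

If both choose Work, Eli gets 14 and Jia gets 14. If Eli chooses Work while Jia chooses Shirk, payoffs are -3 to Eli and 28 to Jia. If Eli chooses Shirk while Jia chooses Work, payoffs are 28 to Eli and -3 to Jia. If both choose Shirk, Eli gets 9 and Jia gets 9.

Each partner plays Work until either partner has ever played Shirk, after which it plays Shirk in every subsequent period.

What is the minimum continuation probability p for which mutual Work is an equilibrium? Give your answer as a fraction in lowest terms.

Expected cooperation value is 14 + p·14 + p²·14 + … = 14/(1−p); deviation gives 28 + p·9/(1−p).
14 ≥ 28(1−p) + 9p ⇒ 19p ≥ 14 ⇒ p ≥ 14/19.

14/19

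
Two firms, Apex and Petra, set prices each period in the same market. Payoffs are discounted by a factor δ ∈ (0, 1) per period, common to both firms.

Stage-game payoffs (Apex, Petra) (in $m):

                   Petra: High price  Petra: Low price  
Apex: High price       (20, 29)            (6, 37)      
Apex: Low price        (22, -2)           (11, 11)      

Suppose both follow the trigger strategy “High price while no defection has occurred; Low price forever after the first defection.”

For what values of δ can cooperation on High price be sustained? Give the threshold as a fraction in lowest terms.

4/13

For Apex: deviation gain 22−20 = 2, per-period punishment loss 20−11 = 9. IC gives δ ≥ 2/11.
For Petra: gain 8, loss 18 per period, so δ ≥ 8/26 = 4/13.
The tighter constraint is Petra's, so cooperation needs δ ≥ 4/13.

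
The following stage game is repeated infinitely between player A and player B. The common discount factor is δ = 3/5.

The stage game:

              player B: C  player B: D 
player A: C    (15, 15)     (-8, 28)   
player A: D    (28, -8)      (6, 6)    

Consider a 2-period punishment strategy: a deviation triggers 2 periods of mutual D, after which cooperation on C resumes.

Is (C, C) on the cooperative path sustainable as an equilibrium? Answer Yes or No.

IC: δ+…+δ^2 ≥ (28−15)/(15−6) = 13/9.
At δ = 3/5: partial sum = 0.9600 < 1.4444. Cooperation not sustainable.

No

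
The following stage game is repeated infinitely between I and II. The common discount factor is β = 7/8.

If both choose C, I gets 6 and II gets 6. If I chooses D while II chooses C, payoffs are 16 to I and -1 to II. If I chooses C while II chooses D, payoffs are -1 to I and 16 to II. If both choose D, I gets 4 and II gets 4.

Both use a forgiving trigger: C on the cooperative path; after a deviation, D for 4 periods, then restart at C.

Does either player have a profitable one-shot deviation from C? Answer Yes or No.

IC: β+…+β^4 ≥ (16−6)/(6−4) = 5.
At β = 7/8: partial sum = 2.8967 < 5.0000. Cooperation not sustainable.

Yes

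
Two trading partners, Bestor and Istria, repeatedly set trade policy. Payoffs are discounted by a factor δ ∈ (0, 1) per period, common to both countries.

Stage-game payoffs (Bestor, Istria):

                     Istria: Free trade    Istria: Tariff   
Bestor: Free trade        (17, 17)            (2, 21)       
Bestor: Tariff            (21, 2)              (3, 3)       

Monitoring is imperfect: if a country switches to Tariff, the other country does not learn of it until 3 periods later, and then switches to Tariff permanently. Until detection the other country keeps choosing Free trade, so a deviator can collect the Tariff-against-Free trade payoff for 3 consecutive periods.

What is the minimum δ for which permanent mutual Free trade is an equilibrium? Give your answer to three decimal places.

The best deviation is to choose Tariff for all 3 undetected periods, earning 21 each, then 3 forever once detected.
Deviation value: 21(1−δ^3)/(1−δ) + 3δ^3/(1−δ); cooperation value: 17/(1−δ).
IC: 17 ≥ 21(1−δ^3) + 3δ^3 = 21 − 18δ^3.
So δ^3 ≥ 4/18 = 2/9, giving δ ≥ (2/9)^(1/3) ≈ 0.606.

0.606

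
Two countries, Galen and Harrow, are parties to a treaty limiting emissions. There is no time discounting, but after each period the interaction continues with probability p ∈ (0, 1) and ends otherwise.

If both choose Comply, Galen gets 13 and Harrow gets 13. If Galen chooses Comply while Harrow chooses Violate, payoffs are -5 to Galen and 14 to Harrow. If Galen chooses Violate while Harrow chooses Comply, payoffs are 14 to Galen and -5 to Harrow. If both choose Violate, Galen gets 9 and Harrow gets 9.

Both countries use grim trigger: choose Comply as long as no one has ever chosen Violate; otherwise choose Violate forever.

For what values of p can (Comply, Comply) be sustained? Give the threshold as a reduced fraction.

1/5

Expected cooperation value is 13 + p·13 + p²·13 + … = 13/(1−p); deviation gives 14 + p·9/(1−p).
13 ≥ 14(1−p) + 9p ⇒ 5p ≥ 1 ⇒ p ≥ 1/5.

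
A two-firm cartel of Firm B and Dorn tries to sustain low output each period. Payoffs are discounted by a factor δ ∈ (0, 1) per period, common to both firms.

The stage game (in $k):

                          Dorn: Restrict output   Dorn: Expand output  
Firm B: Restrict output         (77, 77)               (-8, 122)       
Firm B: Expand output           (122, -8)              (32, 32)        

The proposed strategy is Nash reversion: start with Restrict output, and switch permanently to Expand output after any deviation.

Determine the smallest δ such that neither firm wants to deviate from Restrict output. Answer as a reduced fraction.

Cooperation forever yields 77 each period: 77/(1−δ).
Deviating yields 122 once, then 32 forever: 122 + 32δ/(1−δ).
No profitable deviation requires 77/(1−δ) ≥ 122 + 32δ/(1−δ).
Multiplying by (1−δ): 77 ≥ 122(1−δ) + 32δ = 122 − 90δ.
So 90δ ≥ 45, i.e. δ ≥ 45/90 = 1/2.

1/2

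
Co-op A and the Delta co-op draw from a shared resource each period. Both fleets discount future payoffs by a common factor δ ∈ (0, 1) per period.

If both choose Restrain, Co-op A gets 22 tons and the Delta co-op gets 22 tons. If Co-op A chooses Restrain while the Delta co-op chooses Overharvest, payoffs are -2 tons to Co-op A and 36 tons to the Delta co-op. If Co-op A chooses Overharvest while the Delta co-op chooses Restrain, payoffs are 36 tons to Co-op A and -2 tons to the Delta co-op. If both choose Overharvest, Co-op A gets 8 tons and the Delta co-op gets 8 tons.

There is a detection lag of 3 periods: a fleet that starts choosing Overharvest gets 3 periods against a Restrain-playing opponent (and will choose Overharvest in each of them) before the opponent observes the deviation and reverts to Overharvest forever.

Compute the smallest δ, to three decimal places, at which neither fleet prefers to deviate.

0.794

Deviating for the 3 undetected periods gains 36−22 = 14 per period over cooperation, then loses 22−8 = 14 per period forever once punishment starts.
Gain: 14(1 + δ + … + δ^2); loss: 14·δ^3/(1−δ).
No profitable deviation ⇔ 14(1−δ^3) ≤ 14·δ^3, i.e. δ^3 ≥ 14/(14+14) = 1/2.
Hence δ ≥ (1/2)^(1/3) ≈ 0.794.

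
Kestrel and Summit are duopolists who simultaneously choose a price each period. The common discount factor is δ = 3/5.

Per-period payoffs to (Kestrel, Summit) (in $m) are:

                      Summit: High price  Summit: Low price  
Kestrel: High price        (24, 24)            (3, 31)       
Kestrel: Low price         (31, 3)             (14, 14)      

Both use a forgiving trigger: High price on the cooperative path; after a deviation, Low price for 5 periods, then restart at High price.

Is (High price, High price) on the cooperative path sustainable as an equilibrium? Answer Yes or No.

Yes

IC: δ+…+δ^5 ≥ (31−24)/(24−14) = 7/10.
At δ = 3/5: partial sum = 1.3834 ≥ 0.7000. Cooperation sustainable.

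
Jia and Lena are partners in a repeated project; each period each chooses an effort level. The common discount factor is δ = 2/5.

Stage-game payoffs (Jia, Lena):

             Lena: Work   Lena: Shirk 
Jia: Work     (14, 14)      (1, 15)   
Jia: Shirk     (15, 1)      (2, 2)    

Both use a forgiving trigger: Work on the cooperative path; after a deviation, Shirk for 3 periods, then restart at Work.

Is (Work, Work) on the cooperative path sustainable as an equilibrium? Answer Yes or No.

Comparing payoff streams over the 4 periods until play realigns: cooperate → 14(1+δ+…+δ^3); deviate → 15 + 2(δ+…+δ^3).
Cooperation is sustained iff (14−2)(δ+…+δ^3) ≥ 15−14.
δ+…+δ^3 = 2/5·(1−(2/5)^3)/(1−2/5) = 0.6240, and (15−14)/(14−2) = 0.0833.
0.6240 ≥ 0.0833, so cooperation is sustainable.

Yes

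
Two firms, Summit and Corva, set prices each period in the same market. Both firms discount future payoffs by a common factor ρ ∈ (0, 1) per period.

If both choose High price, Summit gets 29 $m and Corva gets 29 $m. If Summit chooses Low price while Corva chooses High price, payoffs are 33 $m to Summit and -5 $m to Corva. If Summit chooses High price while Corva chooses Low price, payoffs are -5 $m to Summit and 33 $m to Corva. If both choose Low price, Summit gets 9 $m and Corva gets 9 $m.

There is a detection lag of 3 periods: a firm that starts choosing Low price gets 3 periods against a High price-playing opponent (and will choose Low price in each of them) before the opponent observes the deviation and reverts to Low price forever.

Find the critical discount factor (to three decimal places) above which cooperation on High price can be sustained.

The best deviation is to choose Low price for all 3 undetected periods, earning 33 each, then 9 forever once detected.
Deviation value: 33(1−ρ^3)/(1−ρ) + 9ρ^3/(1−ρ); cooperation value: 29/(1−ρ).
IC: 29 ≥ 33(1−ρ^3) + 9ρ^3 = 33 − 24ρ^3.
So ρ^3 ≥ 4/24 = 1/6, giving ρ ≥ (1/6)^(1/3) ≈ 0.550.

0.550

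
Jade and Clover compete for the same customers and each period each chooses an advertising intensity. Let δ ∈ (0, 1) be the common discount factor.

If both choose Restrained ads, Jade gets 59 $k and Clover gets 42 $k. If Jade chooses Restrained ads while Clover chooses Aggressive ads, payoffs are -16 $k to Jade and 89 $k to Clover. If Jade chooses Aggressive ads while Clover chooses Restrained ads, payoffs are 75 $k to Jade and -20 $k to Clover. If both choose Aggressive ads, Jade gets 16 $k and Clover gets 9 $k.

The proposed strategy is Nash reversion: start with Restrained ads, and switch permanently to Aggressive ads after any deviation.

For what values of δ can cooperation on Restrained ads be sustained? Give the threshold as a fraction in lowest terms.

47/80

Jade's threshold: (75−59)/(75−16) = 16/59.
Clover's threshold: (89−42)/(89−9) = 47/80.
16/59 < 47/80, so Clover binds and δ* = 47/80.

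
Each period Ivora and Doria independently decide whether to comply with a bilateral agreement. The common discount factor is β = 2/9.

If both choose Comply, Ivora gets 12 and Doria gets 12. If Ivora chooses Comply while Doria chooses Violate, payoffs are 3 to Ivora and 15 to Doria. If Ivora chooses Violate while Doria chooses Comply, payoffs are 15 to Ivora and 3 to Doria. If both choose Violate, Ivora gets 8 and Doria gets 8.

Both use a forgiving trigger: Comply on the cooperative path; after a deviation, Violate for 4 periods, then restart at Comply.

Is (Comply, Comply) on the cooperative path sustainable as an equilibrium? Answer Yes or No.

No

IC: β+…+β^4 ≥ (15−12)/(12−8) = 3/4.
At β = 2/9: partial sum = 0.2850 < 0.7500. Cooperation not sustainable.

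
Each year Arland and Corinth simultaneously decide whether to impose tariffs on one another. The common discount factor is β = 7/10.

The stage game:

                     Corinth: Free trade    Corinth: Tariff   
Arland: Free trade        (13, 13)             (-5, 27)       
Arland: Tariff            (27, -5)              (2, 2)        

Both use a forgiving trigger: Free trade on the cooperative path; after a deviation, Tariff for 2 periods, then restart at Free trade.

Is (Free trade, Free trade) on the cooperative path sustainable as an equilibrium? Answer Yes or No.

IC: β+…+β^2 ≥ (27−13)/(13−2) = 14/11.
At β = 7/10: partial sum = 1.1900 < 1.2727. Cooperation not sustainable.

No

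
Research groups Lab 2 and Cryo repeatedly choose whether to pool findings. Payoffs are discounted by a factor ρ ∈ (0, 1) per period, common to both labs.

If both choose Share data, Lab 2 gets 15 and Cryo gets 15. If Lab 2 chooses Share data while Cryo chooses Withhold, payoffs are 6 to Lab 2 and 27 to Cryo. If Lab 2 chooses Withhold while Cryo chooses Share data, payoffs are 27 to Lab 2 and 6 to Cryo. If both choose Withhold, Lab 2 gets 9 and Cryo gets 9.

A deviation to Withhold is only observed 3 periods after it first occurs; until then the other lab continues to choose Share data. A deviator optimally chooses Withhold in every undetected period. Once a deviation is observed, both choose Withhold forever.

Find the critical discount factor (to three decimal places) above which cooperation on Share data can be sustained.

0.874

A deviator earns 27 for 3 periods, then 9 forever; cooperating earns 15 forever. Multiplying the IC by (1−ρ):
15 ≥ 27(1−ρ^3) + 9ρ^3, so 18·ρ^3 ≥ 12 and ρ^3 ≥ 2/3.
ρ ≥ (2/3)^(1/3) ≈ 0.874.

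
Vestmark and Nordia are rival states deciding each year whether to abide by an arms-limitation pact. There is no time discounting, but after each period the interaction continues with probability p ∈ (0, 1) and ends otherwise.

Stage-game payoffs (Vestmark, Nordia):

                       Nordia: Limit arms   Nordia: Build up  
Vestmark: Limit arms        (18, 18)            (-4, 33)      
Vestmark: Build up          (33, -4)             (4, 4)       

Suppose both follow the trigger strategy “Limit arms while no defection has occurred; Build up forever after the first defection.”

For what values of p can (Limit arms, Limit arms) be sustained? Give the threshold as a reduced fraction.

With no time discounting, the continuation probability p plays the role of the discount factor.
Grim-trigger IC: 18/(1−p) ≥ 33 + 4p/(1−p) ⇒ p ≥ (33−18)/(33−4) = 15/29.

15/29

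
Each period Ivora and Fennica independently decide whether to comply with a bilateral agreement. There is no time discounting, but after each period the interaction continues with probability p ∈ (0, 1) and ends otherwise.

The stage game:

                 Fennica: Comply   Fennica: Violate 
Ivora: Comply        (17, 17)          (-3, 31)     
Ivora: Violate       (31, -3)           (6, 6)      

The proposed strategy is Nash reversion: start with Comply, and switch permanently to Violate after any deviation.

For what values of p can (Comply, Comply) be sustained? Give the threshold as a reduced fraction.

Expected cooperation value is 17 + p·17 + p²·17 + … = 17/(1−p); deviation gives 31 + p·6/(1−p).
17 ≥ 31(1−p) + 6p ⇒ 25p ≥ 14 ⇒ p ≥ 14/25.

14/25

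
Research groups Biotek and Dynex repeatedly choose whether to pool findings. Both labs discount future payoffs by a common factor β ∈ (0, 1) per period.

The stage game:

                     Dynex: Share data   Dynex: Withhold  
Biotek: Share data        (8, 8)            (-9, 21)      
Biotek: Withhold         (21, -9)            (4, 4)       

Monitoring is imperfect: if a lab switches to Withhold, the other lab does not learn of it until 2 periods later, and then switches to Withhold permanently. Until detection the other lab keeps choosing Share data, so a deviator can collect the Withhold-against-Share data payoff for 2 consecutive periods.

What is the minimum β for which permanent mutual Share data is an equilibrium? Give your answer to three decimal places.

0.874

Deviating for the 2 undetected periods gains 21−8 = 13 per period over cooperation, then loses 8−4 = 4 per period forever once punishment starts.
Gain: 13(1 + β + … + β^1); loss: 4·β^2/(1−β).
No profitable deviation ⇔ 13(1−β^2) ≤ 4·β^2, i.e. β^2 ≥ 13/(13+4) = 13/17.
Hence β ≥ (13/17)^(1/2) ≈ 0.874.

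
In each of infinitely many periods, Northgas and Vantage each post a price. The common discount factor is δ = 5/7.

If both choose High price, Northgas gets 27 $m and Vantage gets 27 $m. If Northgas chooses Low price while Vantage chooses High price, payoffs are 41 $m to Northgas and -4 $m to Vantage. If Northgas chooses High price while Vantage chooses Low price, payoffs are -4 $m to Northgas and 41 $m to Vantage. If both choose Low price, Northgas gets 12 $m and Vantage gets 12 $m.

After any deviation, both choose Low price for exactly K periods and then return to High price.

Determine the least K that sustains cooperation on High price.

2

Need Σ_{k=1}^{K} δ^k ≥ (41−27)/(27−12) = 0.9333 at δ = 5/7.
At K = 1 the sum is 0.7143 < 0.9333; at K = 2 it is 1.2245 ≥ 0.9333.
So the minimum punishment length is K = 2.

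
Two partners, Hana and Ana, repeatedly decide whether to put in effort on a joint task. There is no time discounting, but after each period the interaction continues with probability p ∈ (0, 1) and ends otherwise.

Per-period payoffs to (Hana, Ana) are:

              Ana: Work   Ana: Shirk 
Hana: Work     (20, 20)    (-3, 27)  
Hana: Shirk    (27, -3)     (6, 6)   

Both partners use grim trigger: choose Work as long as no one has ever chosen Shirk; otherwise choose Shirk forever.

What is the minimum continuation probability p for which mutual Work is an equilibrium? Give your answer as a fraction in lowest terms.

Expected cooperation value is 20 + p·20 + p²·20 + … = 20/(1−p); deviation gives 27 + p·6/(1−p).
20 ≥ 27(1−p) + 6p ⇒ 21p ≥ 7 ⇒ p ≥ 7/21 = 1/3.

1/3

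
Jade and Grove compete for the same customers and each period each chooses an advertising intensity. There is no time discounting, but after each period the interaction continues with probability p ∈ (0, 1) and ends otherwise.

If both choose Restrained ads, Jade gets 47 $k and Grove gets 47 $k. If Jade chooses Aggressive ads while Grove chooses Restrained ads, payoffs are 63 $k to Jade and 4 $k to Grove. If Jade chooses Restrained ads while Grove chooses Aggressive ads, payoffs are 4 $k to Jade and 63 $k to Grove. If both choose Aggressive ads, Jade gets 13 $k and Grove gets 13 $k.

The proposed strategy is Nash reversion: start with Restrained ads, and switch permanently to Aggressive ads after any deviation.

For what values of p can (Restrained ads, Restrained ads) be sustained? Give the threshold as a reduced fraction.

8/25

With no time discounting, the continuation probability p plays the role of the discount factor.
Grim-trigger IC: 47/(1−p) ≥ 63 + 13p/(1−p) ⇒ p ≥ (63−47)/(63−13) = 8/25.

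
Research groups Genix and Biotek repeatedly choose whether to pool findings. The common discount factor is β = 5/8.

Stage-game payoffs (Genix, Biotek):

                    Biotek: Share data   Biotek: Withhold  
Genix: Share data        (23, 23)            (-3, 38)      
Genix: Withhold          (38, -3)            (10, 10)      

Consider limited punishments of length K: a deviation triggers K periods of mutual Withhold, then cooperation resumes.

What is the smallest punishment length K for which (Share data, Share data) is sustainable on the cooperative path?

IC: β(1−β^K)/(1−β) ≥ (38−23)/(23−10) = 15/13.
With β = 5/8: need 1 − β^K ≥ 15/13·(1−5/8)/(5/8), i.e. β^K ≤ 0.3077.
Since (5/8)^2 = 0.3906 and (5/8)^3 = 0.2441, the smallest such K is 3.

3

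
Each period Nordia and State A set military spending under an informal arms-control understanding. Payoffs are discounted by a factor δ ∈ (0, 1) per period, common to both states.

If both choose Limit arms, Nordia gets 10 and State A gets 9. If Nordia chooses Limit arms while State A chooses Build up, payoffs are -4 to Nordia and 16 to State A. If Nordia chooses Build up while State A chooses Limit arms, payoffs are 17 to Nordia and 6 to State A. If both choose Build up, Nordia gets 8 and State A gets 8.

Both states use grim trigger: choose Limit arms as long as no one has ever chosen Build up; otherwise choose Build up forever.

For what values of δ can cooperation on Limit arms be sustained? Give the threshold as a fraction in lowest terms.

7/8

For Nordia: deviation gain 17−10 = 7, per-period punishment loss 10−8 = 2. IC gives δ ≥ 7/9.
For State A: gain 7, loss 1 per period, so δ ≥ 7/8.
The tighter constraint is State A's, so cooperation needs δ ≥ 7/8.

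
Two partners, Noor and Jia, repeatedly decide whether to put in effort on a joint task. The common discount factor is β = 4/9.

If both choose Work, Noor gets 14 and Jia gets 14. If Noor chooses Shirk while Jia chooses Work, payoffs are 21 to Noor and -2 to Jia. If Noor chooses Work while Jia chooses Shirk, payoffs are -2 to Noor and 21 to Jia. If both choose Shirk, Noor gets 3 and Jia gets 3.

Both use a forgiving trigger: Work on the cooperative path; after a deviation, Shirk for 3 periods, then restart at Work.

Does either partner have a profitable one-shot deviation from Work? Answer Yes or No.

Comparing payoff streams over the 4 periods until play realigns: cooperate → 14(1+β+…+β^3); deviate → 21 + 3(β+…+β^3).
Cooperation is sustained iff (14−3)(β+…+β^3) ≥ 21−14.
β+…+β^3 = 4/9·(1−(4/9)^3)/(1−4/9) = 0.7298, and (21−14)/(14−3) = 0.6364.
0.7298 ≥ 0.6364, so cooperation is sustainable.

No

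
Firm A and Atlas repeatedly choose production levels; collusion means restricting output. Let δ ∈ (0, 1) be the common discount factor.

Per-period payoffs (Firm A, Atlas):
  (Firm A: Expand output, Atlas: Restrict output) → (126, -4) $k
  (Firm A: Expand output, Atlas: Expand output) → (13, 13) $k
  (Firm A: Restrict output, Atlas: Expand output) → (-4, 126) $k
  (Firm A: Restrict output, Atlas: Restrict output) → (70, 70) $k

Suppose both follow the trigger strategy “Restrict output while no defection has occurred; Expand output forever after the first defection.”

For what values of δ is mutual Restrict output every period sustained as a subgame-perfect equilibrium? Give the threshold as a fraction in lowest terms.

56/113

Cooperation forever yields 70 each period: 70/(1−δ).
Deviating yields 126 once, then 13 forever: 126 + 13δ/(1−δ).
No profitable deviation requires 70/(1−δ) ≥ 126 + 13δ/(1−δ).
Multiplying by (1−δ): 70 ≥ 126(1−δ) + 13δ = 126 − 113δ.
So 113δ ≥ 56, i.e. δ ≥ 56/113.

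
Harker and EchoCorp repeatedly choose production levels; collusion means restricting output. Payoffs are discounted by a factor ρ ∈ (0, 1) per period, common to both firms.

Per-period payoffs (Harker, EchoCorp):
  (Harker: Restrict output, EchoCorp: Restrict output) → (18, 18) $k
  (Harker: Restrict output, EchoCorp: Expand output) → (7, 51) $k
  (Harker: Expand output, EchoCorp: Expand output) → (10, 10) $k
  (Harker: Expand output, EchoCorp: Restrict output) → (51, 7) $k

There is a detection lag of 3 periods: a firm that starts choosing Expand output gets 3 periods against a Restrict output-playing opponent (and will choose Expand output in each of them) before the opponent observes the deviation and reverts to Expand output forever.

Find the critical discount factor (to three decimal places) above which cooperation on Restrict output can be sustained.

0.930

The best deviation is to choose Expand output for all 3 undetected periods, earning 51 each, then 10 forever once detected.
Deviation value: 51(1−ρ^3)/(1−ρ) + 10ρ^3/(1−ρ); cooperation value: 18/(1−ρ).
IC: 18 ≥ 51(1−ρ^3) + 10ρ^3 = 51 − 41ρ^3.
So ρ^3 ≥ 33/41, giving ρ ≥ (33/41)^(1/3) ≈ 0.930.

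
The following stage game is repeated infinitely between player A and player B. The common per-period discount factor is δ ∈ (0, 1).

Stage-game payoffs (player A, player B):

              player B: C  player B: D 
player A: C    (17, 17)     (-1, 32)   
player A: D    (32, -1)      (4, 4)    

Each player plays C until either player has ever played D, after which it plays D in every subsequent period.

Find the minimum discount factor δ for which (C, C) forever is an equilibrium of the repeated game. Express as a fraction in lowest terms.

Under grim trigger the critical discount factor is (T−C)/(T−P) with T = 32, C = 17, P = 4.
δ* = (32−17)/(32−4) = 15/28.

15/28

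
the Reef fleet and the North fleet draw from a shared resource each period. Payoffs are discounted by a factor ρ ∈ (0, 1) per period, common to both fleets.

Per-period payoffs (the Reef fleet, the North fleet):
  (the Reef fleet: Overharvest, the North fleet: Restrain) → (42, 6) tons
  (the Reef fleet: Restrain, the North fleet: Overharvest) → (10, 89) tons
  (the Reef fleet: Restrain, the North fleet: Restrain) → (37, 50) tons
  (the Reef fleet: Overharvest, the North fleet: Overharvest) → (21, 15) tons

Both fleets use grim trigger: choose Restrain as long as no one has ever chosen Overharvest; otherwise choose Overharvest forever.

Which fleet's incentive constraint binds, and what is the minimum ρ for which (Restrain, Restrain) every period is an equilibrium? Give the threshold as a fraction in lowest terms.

the Reef fleet's threshold: (42−37)/(42−21) = 5/21.
the North fleet's threshold: (89−50)/(89−15) = 39/74.
5/21 < 39/74, so the North fleet binds and ρ* = 39/74.

the North fleet; ρ ≥ 39/74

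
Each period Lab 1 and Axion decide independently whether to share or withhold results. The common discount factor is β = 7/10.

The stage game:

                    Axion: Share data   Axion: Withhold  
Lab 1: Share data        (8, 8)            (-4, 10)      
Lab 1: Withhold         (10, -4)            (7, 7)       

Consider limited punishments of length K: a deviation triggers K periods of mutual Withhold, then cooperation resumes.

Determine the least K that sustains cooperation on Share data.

6

IC: β(1−β^K)/(1−β) ≥ (10−8)/(8−7) = 2.
With β = 7/10: need 1 − β^K ≥ 2·(1−7/10)/(7/10), i.e. β^K ≤ 0.1429.
Since (7/10)^5 = 0.1681 and (7/10)^6 = 0.1176, the smallest such K is 6.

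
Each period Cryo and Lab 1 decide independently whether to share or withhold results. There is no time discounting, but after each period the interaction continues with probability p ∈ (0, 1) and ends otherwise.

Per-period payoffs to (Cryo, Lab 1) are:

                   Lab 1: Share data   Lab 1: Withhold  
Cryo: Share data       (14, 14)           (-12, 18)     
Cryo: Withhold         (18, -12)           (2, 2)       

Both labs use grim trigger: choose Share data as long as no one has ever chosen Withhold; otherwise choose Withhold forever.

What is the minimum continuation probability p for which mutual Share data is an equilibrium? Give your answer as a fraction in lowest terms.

Expected cooperation value is 14 + p·14 + p²·14 + … = 14/(1−p); deviation gives 18 + p·2/(1−p).
14 ≥ 18(1−p) + 2p ⇒ 16p ≥ 4 ⇒ p ≥ 4/16 = 1/4.

1/4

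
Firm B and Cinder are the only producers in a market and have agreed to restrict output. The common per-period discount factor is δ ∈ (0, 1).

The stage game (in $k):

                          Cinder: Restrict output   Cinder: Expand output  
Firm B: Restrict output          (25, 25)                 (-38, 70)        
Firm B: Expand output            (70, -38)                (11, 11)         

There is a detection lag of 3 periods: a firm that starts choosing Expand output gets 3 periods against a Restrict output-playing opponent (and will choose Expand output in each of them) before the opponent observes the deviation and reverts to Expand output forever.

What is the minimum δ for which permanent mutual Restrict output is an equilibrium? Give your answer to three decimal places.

0.914

The best deviation is to choose Expand output for all 3 undetected periods, earning 70 each, then 11 forever once detected.
Deviation value: 70(1−δ^3)/(1−δ) + 11δ^3/(1−δ); cooperation value: 25/(1−δ).
IC: 25 ≥ 70(1−δ^3) + 11δ^3 = 70 − 59δ^3.
So δ^3 ≥ 45/59, giving δ ≥ (45/59)^(1/3) ≈ 0.914.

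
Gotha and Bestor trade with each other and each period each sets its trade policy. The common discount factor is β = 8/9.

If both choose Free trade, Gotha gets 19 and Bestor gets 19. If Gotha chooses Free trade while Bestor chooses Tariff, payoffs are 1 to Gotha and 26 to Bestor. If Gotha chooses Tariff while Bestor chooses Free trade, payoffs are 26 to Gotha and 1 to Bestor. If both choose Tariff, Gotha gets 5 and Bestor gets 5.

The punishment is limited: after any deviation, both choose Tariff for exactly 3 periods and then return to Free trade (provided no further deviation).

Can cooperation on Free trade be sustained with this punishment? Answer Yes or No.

IC: β+…+β^3 ≥ (26−19)/(19−5) = 1/2.
At β = 8/9: partial sum = 2.3813 ≥ 0.5000. Cooperation sustainable.

Yes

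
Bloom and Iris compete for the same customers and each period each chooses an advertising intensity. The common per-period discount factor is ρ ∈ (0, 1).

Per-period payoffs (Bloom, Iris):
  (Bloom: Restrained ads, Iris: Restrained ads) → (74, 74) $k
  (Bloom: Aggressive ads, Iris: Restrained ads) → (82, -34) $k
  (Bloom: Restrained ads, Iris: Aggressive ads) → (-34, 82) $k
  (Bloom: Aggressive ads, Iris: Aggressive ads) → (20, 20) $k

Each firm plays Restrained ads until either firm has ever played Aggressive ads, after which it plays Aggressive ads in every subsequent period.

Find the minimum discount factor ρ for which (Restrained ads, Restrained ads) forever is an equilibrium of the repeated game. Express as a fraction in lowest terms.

One-period gain from deviating is 82 − 74 = 8. The loss is 74 − 20 = 54 in every subsequent period, with present value 54·ρ/(1−ρ).
Deviation is unprofitable when 54·ρ/(1−ρ) ≥ 8, i.e. ρ/(1−ρ) ≥ 4/27.
Equivalently ρ ≥ 8/(8+54) = 4/31.

4/31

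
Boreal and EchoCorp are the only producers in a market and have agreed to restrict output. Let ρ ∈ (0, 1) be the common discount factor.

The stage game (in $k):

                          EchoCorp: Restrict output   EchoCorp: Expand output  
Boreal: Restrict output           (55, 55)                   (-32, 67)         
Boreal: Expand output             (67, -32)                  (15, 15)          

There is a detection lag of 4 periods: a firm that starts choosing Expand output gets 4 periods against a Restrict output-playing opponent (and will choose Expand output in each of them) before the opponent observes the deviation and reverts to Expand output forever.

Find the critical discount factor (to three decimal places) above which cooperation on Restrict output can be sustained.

A deviator earns 67 for 4 periods, then 15 forever; cooperating earns 55 forever. Multiplying the IC by (1−ρ):
55 ≥ 67(1−ρ^4) + 15ρ^4, so 52·ρ^4 ≥ 12 and ρ^4 ≥ 3/13.
ρ ≥ (3/13)^(1/4) ≈ 0.693.

0.693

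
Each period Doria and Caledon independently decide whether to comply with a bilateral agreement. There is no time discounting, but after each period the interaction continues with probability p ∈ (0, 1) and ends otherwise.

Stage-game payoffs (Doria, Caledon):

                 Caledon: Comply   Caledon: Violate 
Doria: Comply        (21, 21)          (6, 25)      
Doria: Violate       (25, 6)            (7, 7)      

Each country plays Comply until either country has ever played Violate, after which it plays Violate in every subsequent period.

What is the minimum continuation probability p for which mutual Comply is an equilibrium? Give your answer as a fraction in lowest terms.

Expected cooperation value is 21 + p·21 + p²·21 + … = 21/(1−p); deviation gives 25 + p·7/(1−p).
21 ≥ 25(1−p) + 7p ⇒ 18p ≥ 4 ⇒ p ≥ 4/18 = 2/9.

2/9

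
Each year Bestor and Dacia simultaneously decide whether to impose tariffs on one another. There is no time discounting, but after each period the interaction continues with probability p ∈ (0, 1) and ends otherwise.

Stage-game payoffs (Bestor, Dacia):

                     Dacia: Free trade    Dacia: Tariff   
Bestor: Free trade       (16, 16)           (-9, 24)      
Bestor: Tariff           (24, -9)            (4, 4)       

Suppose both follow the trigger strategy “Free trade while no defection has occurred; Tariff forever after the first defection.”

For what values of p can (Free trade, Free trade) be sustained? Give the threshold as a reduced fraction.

Expected cooperation value is 16 + p·16 + p²·16 + … = 16/(1−p); deviation gives 24 + p·4/(1−p).
16 ≥ 24(1−p) + 4p ⇒ 20p ≥ 8 ⇒ p ≥ 8/20 = 2/5.

2/5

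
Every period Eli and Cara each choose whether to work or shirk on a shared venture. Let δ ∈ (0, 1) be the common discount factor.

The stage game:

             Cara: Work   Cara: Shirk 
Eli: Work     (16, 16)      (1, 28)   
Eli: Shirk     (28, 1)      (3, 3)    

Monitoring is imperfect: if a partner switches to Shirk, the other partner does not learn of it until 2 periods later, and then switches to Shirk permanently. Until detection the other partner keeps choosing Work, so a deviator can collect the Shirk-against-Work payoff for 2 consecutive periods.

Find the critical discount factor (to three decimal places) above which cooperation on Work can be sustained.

0.693

A deviator earns 28 for 2 periods, then 3 forever; cooperating earns 16 forever. Multiplying the IC by (1−δ):
16 ≥ 28(1−δ^2) + 3δ^2, so 25·δ^2 ≥ 12 and δ^2 ≥ 12/25.
δ ≥ (12/25)^(1/2) ≈ 0.693.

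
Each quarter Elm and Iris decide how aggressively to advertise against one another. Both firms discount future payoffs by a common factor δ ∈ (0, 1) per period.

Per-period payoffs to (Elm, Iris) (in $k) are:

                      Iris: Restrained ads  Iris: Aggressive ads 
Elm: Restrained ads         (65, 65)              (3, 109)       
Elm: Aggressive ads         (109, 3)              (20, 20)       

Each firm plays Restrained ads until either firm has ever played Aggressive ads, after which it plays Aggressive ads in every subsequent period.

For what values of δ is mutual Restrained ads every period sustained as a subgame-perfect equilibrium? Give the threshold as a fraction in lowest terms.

65/(1−δ) ≥ 109 + 20δ/(1−δ)
65 ≥ 109 − 89δ
δ ≥ 44/89.

44/89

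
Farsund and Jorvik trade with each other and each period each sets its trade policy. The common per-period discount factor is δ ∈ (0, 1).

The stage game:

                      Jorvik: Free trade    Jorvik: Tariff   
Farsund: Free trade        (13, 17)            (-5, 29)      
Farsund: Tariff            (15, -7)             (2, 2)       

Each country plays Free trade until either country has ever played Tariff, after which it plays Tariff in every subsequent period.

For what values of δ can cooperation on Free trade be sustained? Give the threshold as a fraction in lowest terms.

For Farsund: deviation gain 15−13 = 2, per-period punishment loss 13−2 = 11. IC gives δ ≥ 2/13.
For Jorvik: gain 12, loss 15 per period, so δ ≥ 12/27 = 4/9.
The tighter constraint is Jorvik's, so cooperation needs δ ≥ 4/9.

4/9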